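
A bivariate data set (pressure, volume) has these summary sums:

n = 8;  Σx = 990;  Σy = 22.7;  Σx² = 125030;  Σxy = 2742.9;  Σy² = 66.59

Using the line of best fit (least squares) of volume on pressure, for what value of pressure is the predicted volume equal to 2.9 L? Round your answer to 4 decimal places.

121.3741

Sxx = Σx² − (Σx)²/n = 125030 − 122512.5 = 2517.5
Sxy = Σxy − (Σx)(Σy)/n = 2742.9 − 2809.125 = -66.225
b = Sxy/Sxx = -66.225/2517.5 = -0.026306
a = ȳ − b·x̄ = 2.8375 − (-0.026306)·123.75 = 6.092850
Set a + b·x = 2.9: x = (2.9 − 6.092850) / (-0.026306) = 121.374103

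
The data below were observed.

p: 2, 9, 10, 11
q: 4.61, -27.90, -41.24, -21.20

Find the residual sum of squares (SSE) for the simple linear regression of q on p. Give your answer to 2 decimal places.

n = 4, Σx = 32, Σy = -85.73, Σxy = -887.48, Σx² = 306, Σy² = 2949.8397
Sxx = Σx² − (Σx)²/n = 306 − 256 = 50
Sxy = Σxy − (Σx)(Σy)/n = -887.48 − (-685.84) = -201.64
Syy = Σy² − (Σy)²/n = 2949.8397 − 1837.408225 = 1112.431475
b = Sxy/Sxx = -201.64/50 = -4.0328
SSE = Syy − b·Sxy = 1112.431475 − (-4.0328)·(-201.64) = 299.257683

299.26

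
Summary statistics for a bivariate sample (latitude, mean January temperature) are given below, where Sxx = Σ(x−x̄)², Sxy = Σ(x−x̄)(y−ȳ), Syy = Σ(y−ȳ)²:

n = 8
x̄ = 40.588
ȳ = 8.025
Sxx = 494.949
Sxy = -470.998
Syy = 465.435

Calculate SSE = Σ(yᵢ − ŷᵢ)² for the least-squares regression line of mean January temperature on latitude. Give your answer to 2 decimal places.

17.23

b = Sxy/Sxx = -470.998/494.949 = -0.951609
SSE = Syy − b·Sxy = 465.435 − (-0.951609)·(-470.998) = 17.228991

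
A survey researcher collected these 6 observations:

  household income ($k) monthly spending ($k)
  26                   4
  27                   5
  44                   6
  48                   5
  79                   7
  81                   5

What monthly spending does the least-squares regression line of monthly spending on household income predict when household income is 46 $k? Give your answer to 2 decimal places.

5.21

n = 6, Σx = 305, Σy = 32, Σxy = 1701, Σx² = 18447
Sxx = Σx² − (Σx)²/n = 18447 − 15504.166667 = 2942.833333
Sxy = Σxy − (Σx)(Σy)/n = 1701 − 1626.666667 = 74.333333
b = Sxy/Sxx = 74.333333/2942.833333 = 0.025259
a = ȳ − b·x̄ = 5.333333 − 0.025259·50.833333 = 4.049329
ŷ(46) = a + b·46 = 4.049329 + 0.025259·46 = 5.211248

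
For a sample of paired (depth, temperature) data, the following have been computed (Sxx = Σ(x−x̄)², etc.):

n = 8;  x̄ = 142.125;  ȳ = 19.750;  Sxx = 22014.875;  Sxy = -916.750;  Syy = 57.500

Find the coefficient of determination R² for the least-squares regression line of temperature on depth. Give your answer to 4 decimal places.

0.6639

R² = Sxy²/(Sxx·Syy) = (-916.75)²/(22014.875·57.5) = 0.663923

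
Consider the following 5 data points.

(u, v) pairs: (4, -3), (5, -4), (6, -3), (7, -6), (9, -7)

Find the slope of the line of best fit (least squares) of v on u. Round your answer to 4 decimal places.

-0.8378

n = 5, Σx = 31, Σy = -23, Σxy = -155, Σx² = 207
Sxx = Σx² − (Σx)²/n = 207 − 192.2 = 14.8
Sxy = Σxy − (Σx)(Σy)/n = -155 − (-142.6) = -12.4
b = Sxy/Sxx = -12.4/14.8 = -0.837838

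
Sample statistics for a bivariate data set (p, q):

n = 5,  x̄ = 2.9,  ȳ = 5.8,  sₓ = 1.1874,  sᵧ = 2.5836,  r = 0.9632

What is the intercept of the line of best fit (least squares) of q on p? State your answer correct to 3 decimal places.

b = r · sᵧ/sₓ = 0.9632 · 2.5836/1.1874 = 2.095775
a = ȳ − b·x̄ = 5.8 − 2.095775·2.9 = -0.277748

-0.278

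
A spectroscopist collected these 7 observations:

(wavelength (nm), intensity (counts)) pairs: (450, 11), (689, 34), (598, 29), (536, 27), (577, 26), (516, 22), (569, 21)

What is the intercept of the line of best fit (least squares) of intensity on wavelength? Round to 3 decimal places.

n = 7, Σx = 3935, Σy = 170, Σxy = 98493, Σx² = 2245067
Sxx = Σx² − (Σx)²/n = 2245067 − 2212032.142857 = 33034.857143
Sxy = Σxy − (Σx)(Σy)/n = 98493 − 95564.285714 = 2928.714286
b = Sxy/Sxx = 2928.714286/33034.857143 = 0.088655
a = ȳ − b·x̄ = 24.285714 − 0.088655·562.142857 = -25.551214

-25.551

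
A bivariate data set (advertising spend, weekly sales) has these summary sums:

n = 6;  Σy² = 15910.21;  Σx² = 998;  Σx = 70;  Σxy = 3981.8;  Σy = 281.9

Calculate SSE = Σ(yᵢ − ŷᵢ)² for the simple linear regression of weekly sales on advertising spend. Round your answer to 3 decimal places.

17.431

Sxx = Σx² − (Σx)²/n = 998 − 816.666667 = 181.333333
Sxy = Σxy − (Σx)(Σy)/n = 3981.8 − 3288.833333 = 692.966667
Syy = Σy² − (Σy)²/n = 15910.21 − 13244.601667 = 2665.608333
b = Sxy/Sxx = 692.966667/181.333333 = 3.821507
SSE = Syy − b·Sxy = 2665.608333 − 3.821507·692.966667 = 17.431121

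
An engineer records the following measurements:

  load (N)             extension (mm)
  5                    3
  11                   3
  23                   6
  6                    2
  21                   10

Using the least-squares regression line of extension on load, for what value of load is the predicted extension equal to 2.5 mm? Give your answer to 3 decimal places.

6.118

n = 5, Σx = 66, Σy = 24, Σxy = 408, Σx² = 1152
Sxx = Σx² − (Σx)²/n = 1152 − 871.2 = 280.8
Sxy = Σxy − (Σx)(Σy)/n = 408 − 316.8 = 91.2
b = Sxy/Sxx = 91.2/280.8 = 0.324786
a = ȳ − b·x̄ = 4.8 − 0.324786·13.2 = 0.512821
Set a + b·x = 2.5: x = (2.5 − 0.512821) / 0.324786 = 6.118421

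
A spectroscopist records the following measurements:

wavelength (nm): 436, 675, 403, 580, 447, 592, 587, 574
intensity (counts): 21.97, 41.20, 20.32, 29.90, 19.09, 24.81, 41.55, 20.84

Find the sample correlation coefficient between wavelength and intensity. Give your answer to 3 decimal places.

0.742

n = 8, Σx = 4294, Σy = 219.68, Σxy = 122492.64, Σx² = 2368848, Σy² = 6627.7056
Sxx = Σx² − (Σx)²/n = 2368848 − 2304804.5 = 64043.5
Sxy = Σxy − (Σx)(Σy)/n = 122492.64 − 117913.24 = 4579.4
Syy = Σy² − (Σy)²/n = 6627.7056 − 6032.4128 = 595.2928
r = Sxy/√(Sxx·Syy) = 4579.4/√(38124634.4368) = 4579.4/6174.514915 = 0.741662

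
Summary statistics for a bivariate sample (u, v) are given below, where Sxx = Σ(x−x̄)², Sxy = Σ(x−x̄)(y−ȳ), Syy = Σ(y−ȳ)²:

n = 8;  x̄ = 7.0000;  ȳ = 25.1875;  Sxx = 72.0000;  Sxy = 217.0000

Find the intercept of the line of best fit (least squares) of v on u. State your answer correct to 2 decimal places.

b = Sxy/Sxx = 217/72 = 3.013889
a = ȳ − b·x̄ = 25.1875 − 3.013889·7 = 4.090278

4.09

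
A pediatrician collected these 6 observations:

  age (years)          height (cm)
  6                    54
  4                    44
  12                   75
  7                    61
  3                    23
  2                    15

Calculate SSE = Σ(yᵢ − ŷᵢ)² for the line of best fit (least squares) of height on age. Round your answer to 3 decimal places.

n = 6, Σx = 34, Σy = 272, Σxy = 1926, Σx² = 258, Σy² = 14952
Sxx = Σx² − (Σx)²/n = 258 − 192.666667 = 65.333333
Sxy = Σxy − (Σx)(Σy)/n = 1926 − 1541.333333 = 384.666667
Syy = Σy² − (Σy)²/n = 14952 − 12330.666667 = 2621.333333
b = Sxy/Sxx = 384.666667/65.333333 = 5.887755
SSE = Syy − b·Sxy = 2621.333333 − 5.887755·384.666667 = 356.510204

356.510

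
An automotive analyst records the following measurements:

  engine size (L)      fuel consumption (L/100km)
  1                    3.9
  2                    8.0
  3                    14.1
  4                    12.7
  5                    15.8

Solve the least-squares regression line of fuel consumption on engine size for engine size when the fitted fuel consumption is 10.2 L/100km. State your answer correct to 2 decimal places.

2.75

n = 5, Σx = 15, Σy = 54.5, Σxy = 192, Σx² = 55
Sxx = Σx² − (Σx)²/n = 55 − 45 = 10
Sxy = Σxy − (Σx)(Σy)/n = 192 − 163.5 = 28.5
b = Sxy/Sxx = 28.5/10 = 2.85
a = ȳ − b·x̄ = 10.9 − 2.85·3 = 2.35
Set a + b·x = 10.2: x = (10.2 − 2.35) / 2.85 = 2.754386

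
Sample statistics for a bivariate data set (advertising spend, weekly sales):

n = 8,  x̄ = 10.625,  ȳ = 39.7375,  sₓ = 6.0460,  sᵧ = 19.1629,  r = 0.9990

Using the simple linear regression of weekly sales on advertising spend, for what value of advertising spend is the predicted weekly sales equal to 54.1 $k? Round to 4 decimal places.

15.1610

b = r · sᵧ/sₓ = 0.999 · 19.1629/6.046 = 3.166348
a = ȳ − b·x̄ = 39.7375 − 3.166348·10.625 = 6.095058
Set a + b·x = 54.1: x = (54.1 − 6.095058) / 3.166348 = 15.160983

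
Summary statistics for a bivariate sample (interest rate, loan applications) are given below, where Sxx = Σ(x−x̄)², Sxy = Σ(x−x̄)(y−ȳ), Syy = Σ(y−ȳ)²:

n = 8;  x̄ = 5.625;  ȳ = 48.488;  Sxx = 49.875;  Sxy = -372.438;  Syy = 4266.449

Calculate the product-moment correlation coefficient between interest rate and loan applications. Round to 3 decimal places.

-0.807

r = Sxy/√(Sxx·Syy) = -372.438/√(212789.143875) = -372.438/461.290737 = -0.807382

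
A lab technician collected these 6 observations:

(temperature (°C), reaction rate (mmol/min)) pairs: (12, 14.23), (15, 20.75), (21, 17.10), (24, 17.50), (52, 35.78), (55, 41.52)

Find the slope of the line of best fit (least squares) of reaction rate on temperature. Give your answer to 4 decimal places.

0.5766

n = 6, Σx = 179, Σy = 146.88, Σxy = 5405.27, Σx² = 7115
Sxx = Σx² − (Σx)²/n = 7115 − 5340.166667 = 1774.833333
Sxy = Σxy − (Σx)(Σy)/n = 5405.27 − 4381.92 = 1023.35
b = Sxy/Sxx = 1023.35/1774.833333 = 0.576589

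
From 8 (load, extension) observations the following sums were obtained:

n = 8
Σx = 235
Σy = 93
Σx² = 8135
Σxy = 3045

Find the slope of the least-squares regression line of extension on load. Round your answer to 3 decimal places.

0.254

Sxx = Σx² − (Σx)²/n = 8135 − 6903.125 = 1231.875
Sxy = Σxy − (Σx)(Σy)/n = 3045 − 2731.875 = 313.125
b = Sxy/Sxx = 313.125/1231.875 = 0.254186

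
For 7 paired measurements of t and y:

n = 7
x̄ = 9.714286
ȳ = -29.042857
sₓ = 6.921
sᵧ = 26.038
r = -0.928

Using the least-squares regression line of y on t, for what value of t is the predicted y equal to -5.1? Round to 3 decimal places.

b = r · sᵧ/sₓ = -0.928 · 26.038/6.921 = -3.491297
a = ȳ − b·x̄ = -29.042857 − (-3.491297)·9.714286 = 4.872597
Set a + b·x = -5.1: x = (-5.1 − 4.872597) / (-3.491297) = 2.856416

2.856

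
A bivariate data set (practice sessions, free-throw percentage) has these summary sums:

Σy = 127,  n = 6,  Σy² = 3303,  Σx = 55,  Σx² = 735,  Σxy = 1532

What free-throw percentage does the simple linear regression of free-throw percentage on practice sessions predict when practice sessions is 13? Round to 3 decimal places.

Sxx = Σx² − (Σx)²/n = 735 − 504.166667 = 230.833333
Sxy = Σxy − (Σx)(Σy)/n = 1532 − 1164.166667 = 367.833333
b = Sxy/Sxx = 367.833333/230.833333 = 1.593502
a = ȳ − b·x̄ = 21.166667 − 1.593502·9.166667 = 6.559567
ŷ(13) = a + b·13 = 6.559567 + 1.593502·13 = 27.275090

27.275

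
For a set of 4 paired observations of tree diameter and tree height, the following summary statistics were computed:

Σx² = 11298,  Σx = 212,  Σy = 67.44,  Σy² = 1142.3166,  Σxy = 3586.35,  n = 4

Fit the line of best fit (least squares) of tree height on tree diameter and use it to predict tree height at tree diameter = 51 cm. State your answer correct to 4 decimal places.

Sxx = Σx² − (Σx)²/n = 11298 − 11236 = 62
Sxy = Σxy − (Σx)(Σy)/n = 3586.35 − 3574.32 = 12.03
b = Sxy/Sxx = 12.03/62 = 0.194032
a = ȳ − b·x̄ = 16.86 − 0.194032·53 = 6.576290
ŷ(51) = a + b·51 = 6.576290 + 0.194032·51 = 16.471935

16.4719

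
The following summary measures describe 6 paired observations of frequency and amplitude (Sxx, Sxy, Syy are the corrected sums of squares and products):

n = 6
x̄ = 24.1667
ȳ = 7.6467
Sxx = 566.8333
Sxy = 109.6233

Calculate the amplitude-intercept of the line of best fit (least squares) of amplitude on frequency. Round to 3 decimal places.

b = Sxy/Sxx = 109.6233/566.8333 = 0.193396
a = ȳ − b·x̄ = 7.6467 − 0.193396·24.1667 = 2.972957

2.973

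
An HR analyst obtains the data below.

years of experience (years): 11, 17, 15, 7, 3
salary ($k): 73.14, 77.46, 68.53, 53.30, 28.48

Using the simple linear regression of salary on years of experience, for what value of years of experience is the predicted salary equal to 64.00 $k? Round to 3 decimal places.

n = 5, Σx = 53, Σy = 300.91, Σxy = 3607.85, Σx² = 693
Sxx = Σx² − (Σx)²/n = 693 − 561.8 = 131.2
Sxy = Σxy − (Σx)(Σy)/n = 3607.85 − 3189.646 = 418.204
b = Sxy/Sxx = 418.204/131.2 = 3.187530
a = ȳ − b·x̄ = 60.182 − 3.187530·10.6 = 26.394177
Set a + b·x = 64.00: x = (64.00 − 26.394177) / 3.187530 = 11.797792

11.798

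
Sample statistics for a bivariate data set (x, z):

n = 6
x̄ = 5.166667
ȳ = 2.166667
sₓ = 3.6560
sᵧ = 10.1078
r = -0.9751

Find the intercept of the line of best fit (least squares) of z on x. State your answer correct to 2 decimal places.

b = r · sᵧ/sₓ = -0.9751 · 10.1078/3.656 = -2.695874
a = ȳ − b·x̄ = 2.166667 − (-2.695874)·5.166667 = 16.095351

16.10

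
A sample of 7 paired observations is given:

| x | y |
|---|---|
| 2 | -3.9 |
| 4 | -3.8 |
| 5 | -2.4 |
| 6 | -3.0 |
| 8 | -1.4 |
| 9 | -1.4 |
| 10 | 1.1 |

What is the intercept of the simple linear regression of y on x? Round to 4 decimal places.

-5.5769

n = 7, Σx = 44, Σy = -14.8, Σxy = -65.8, Σx² = 326
Sxx = Σx² − (Σx)²/n = 326 − 276.571429 = 49.428571
Sxy = Σxy − (Σx)(Σy)/n = -65.8 − (-93.028571) = 27.228571
b = Sxy/Sxx = 27.228571/49.428571 = 0.550867
a = ȳ − b·x̄ = -2.114286 − 0.550867·6.285714 = -5.576879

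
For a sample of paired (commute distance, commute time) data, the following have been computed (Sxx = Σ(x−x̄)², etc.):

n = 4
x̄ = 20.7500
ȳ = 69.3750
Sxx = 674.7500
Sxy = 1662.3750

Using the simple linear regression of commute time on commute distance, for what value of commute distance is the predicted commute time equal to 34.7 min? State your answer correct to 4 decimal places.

b = Sxy/Sxx = 1662.375/674.75 = 2.463690
a = ȳ − b·x̄ = 69.375 − 2.463690·20.75 = 18.253427
Set a + b·x = 34.7: x = (34.7 − 18.253427) / 2.463690 = 6.675585

6.6756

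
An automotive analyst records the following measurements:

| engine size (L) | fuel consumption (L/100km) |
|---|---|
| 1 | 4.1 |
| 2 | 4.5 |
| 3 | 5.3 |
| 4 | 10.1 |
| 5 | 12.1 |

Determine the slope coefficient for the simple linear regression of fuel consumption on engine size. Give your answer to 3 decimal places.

2.160

n = 5, Σx = 15, Σy = 36.1, Σxy = 129.9, Σx² = 55
Sxx = Σx² − (Σx)²/n = 55 − 45 = 10
Sxy = Σxy − (Σx)(Σy)/n = 129.9 − 108.3 = 21.6
b = Sxy/Sxx = 21.6/10 = 2.16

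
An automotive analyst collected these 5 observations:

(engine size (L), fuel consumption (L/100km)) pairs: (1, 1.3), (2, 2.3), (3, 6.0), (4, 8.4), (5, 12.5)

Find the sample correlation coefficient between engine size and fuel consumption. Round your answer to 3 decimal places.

0.985

n = 5, Σx = 15, Σy = 30.5, Σxy = 120, Σx² = 55, Σy² = 269.79
Sxx = Σx² − (Σx)²/n = 55 − 45 = 10
Sxy = Σxy − (Σx)(Σy)/n = 120 − 91.5 = 28.5
Syy = Σy² − (Σy)²/n = 269.79 − 186.05 = 83.74
r = Sxy/√(Sxx·Syy) = 28.5/√(837.4) = 28.5/28.937864 = 0.984869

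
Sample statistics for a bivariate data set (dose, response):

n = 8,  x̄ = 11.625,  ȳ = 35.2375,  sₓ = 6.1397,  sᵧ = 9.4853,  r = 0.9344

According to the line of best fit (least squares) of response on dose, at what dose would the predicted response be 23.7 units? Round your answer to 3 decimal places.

3.633

b = r · sᵧ/sₓ = 0.9344 · 9.4853/6.1397 = 1.443566
a = ȳ − b·x̄ = 35.2375 − 1.443566·11.625 = 18.456041
Set a + b·x = 23.7: x = (23.7 − 18.456041) / 1.443566 = 3.632641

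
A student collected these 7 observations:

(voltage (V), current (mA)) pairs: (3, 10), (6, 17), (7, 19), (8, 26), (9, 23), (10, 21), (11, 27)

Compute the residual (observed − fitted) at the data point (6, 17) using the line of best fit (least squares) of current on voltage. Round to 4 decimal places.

-0.1184

n = 7, Σx = 54, Σy = 143, Σxy = 1187, Σx² = 460
Sxx = Σx² − (Σx)²/n = 460 − 416.571429 = 43.428571
Sxy = Σxy − (Σx)(Σy)/n = 1187 − 1103.142857 = 83.857143
b = Sxy/Sxx = 83.857143/43.428571 = 1.930921
a = ȳ − b·x̄ = 20.428571 − 1.930921·7.714286 = 5.532895
ŷ(6) = 5.532895 + 1.930921·6 = 17.118421
residual = y − ŷ = 17 − 17.118421 = -0.118421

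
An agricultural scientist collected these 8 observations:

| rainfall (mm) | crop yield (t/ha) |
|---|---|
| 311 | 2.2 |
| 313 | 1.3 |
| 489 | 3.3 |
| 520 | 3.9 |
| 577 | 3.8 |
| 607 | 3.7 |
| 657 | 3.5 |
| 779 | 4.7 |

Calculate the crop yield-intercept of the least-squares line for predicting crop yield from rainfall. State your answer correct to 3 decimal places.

0.114

n = 8, Σx = 4253, Σy = 26.4, Σxy = 15132.1, Σx² = 2444079
Sxx = Σx² − (Σx)²/n = 2444079 − 2261001.125 = 183077.875
Sxy = Σxy − (Σx)(Σy)/n = 15132.1 − 14034.9 = 1097.2
b = Sxy/Sxx = 1097.2/183077.875 = 0.005993
a = ȳ − b·x̄ = 3.3 − 0.005993·531.625 = 0.113930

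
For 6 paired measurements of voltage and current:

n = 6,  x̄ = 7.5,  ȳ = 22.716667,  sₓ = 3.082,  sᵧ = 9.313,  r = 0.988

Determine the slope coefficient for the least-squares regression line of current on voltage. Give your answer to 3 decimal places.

b = r · sᵧ/sₓ = 0.988 · 9.313/3.082 = 2.985478

2.985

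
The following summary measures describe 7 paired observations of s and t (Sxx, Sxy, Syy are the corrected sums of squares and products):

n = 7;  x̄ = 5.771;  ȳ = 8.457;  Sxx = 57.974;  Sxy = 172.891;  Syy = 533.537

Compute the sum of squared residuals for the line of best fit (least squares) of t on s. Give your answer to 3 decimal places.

17.939

b = Sxy/Sxx = 172.891/57.974 = 2.982216
SSE = Syy − b·Sxy = 533.537 − 2.982216·172.891 = 17.938665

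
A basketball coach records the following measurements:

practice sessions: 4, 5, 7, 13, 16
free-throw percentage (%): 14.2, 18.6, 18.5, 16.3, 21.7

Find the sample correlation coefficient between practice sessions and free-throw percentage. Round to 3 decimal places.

n = 5, Σx = 45, Σy = 89.3, Σxy = 838.4, Σx² = 515, Σy² = 1626.43
Sxx = Σx² − (Σx)²/n = 515 − 405 = 110
Sxy = Σxy − (Σx)(Σy)/n = 838.4 − 803.7 = 34.7
Syy = Σy² − (Σy)²/n = 1626.43 − 1594.898 = 31.532
r = Sxy/√(Sxx·Syy) = 34.7/√(3468.52) = 34.7/58.894142 = 0.589193

0.589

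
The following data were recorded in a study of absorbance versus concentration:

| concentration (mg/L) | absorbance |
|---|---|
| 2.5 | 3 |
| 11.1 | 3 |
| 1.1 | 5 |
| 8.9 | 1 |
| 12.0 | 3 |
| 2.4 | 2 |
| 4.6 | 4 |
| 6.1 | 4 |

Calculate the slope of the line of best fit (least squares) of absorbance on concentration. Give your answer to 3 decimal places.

n = 8, Σx = 48.7, Σy = 25, Σxy = 138.8, Σx² = 418.01
Sxx = Σx² − (Σx)²/n = 418.01 − 296.46125 = 121.54875
Sxy = Σxy − (Σx)(Σy)/n = 138.8 − 152.1875 = -13.3875
b = Sxy/Sxx = -13.3875/121.54875 = -0.110141

-0.110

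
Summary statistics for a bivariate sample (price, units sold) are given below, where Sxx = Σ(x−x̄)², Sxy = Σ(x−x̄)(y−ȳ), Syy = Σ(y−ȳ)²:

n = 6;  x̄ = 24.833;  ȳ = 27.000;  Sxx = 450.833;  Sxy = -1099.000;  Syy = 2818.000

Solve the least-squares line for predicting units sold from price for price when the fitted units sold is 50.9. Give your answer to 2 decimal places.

b = Sxy/Sxx = -1099/450.833 = -2.437710
a = ȳ − b·x̄ = 27 − (-2.437710)·24.833 = 87.535646
Set a + b·x = 50.9: x = (50.9 − 87.535646) / (-2.437710) = 15.028715

15.03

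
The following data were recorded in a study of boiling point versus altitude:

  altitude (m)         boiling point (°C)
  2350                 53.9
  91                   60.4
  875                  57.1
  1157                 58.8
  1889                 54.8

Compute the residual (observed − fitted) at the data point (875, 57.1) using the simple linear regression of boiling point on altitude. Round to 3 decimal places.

-1.046

n = 5, Σx = 6362, Σy = 285, Σxy = 353672.7, Σx² = 11203376
Sxx = Σx² − (Σx)²/n = 11203376 − 8095008.8 = 3108367.2
Sxy = Σxy − (Σx)(Σy)/n = 353672.7 − 362634 = -8961.3
b = Sxy/Sxx = -8961.3/3108367.2 = -0.002883
a = ȳ − b·x̄ = 57 − (-0.002883)·1272.4 = 60.668279
ŷ(875) = 60.668279 + (-0.002883)·875 = 58.145689
residual = y − ŷ = 57.1 − 58.145689 = -1.045689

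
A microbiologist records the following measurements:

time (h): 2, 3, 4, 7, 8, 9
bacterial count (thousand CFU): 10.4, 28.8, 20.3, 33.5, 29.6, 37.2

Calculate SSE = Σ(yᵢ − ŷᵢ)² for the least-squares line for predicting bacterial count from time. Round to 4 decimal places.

n = 6, Σx = 33, Σy = 159.8, Σxy = 994.5, Σx² = 223, Σy² = 4731.94
Sxx = Σx² − (Σx)²/n = 223 − 181.5 = 41.5
Sxy = Σxy − (Σx)(Σy)/n = 994.5 − 878.9 = 115.6
Syy = Σy² − (Σy)²/n = 4731.94 − 4256.006667 = 475.933333
b = Sxy/Sxx = 115.6/41.5 = 2.785542
SSE = Syy − b·Sxy = 475.933333 − 2.785542·115.6 = 153.924659

153.9247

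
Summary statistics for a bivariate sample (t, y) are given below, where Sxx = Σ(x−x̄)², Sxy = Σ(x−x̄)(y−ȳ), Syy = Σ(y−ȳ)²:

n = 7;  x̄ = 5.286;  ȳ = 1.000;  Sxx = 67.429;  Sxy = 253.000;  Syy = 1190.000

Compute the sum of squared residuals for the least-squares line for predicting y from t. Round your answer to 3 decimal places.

b = Sxy/Sxx = 253/67.429 = 3.752095
SSE = Syy − b·Sxy = 1190 − 3.752095·253 = 240.720017

240.720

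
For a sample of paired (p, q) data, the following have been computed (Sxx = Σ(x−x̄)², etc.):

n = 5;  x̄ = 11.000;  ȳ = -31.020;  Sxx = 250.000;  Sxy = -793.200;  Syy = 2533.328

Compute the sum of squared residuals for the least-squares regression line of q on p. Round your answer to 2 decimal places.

16.66

b = Sxy/Sxx = -793.2/250 = -3.1728
SSE = Syy − b·Sxy = 2533.328 − (-3.1728)·(-793.2) = 16.66304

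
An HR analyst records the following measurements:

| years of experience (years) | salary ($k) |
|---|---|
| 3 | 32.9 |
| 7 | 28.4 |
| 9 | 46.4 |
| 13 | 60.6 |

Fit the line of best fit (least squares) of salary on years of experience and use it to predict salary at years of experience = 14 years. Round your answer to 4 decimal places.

n = 4, Σx = 32, Σy = 168.3, Σxy = 1502.9, Σx² = 308
Sxx = Σx² − (Σx)²/n = 308 − 256 = 52
Sxy = Σxy − (Σx)(Σy)/n = 1502.9 − 1346.4 = 156.5
b = Sxy/Sxx = 156.5/52 = 3.009615
a = ȳ − b·x̄ = 42.075 − 3.009615·8 = 17.998077
ŷ(14) = a + b·14 = 17.998077 + 3.009615·14 = 60.132692

60.1327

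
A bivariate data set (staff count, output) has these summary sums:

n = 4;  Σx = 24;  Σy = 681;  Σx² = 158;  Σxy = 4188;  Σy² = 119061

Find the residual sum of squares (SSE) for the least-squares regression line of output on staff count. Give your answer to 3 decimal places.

2377.607

Sxx = Σx² − (Σx)²/n = 158 − 144 = 14
Sxy = Σxy − (Σx)(Σy)/n = 4188 − 4086 = 102
Syy = Σy² − (Σy)²/n = 119061 − 115940.25 = 3120.75
b = Sxy/Sxx = 102/14 = 7.285714
SSE = Syy − b·Sxy = 3120.75 − 7.285714·102 = 2377.607143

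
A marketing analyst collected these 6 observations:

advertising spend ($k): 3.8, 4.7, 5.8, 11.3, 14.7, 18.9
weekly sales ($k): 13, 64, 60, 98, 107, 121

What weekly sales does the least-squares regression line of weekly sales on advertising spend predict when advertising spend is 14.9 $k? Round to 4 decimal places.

n = 6, Σx = 59.2, Σy = 463, Σxy = 5665.4, Σx² = 771.16
Sxx = Σx² − (Σx)²/n = 771.16 − 584.106667 = 187.053333
Sxy = Σxy − (Σx)(Σy)/n = 5665.4 − 4568.266667 = 1097.133333
b = Sxy/Sxx = 1097.133333/187.053333 = 5.865350
a = ȳ − b·x̄ = 77.166667 − 5.865350·9.866667 = 19.295210
ŷ(14.9) = a + b·14.9 = 19.295210 + 5.865350·14.9 = 106.688930

106.6889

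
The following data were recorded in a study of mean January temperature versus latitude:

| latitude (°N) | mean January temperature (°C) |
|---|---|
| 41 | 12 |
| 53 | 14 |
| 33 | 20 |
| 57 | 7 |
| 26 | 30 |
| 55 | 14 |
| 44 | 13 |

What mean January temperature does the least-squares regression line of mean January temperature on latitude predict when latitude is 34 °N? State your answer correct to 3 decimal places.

21.134

n = 7, Σx = 309, Σy = 110, Σxy = 4415, Σx² = 14465
Sxx = Σx² − (Σx)²/n = 14465 − 13640.142857 = 824.857143
Sxy = Σxy − (Σx)(Σy)/n = 4415 − 4855.714286 = -440.714286
b = Sxy/Sxx = -440.714286/824.857143 = -0.534292
a = ȳ − b·x̄ = 15.714286 − (-0.534292)·44.142857 = 39.299446
ŷ(34) = a + b·34 = 39.299446 + (-0.534292)·34 = 21.133530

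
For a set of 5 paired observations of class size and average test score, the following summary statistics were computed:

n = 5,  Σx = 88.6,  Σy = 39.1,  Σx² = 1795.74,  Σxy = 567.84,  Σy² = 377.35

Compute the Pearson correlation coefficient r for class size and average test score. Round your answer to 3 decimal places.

-0.983

Sxx = Σx² − (Σx)²/n = 1795.74 − 1569.992 = 225.748
Sxy = Σxy − (Σx)(Σy)/n = 567.84 − 692.852 = -125.012
Syy = Σy² − (Σy)²/n = 377.35 − 305.762 = 71.588
r = Sxy/√(Sxx·Syy) = -125.012/√(16160.847824) = -125.012/127.125323 = -0.983376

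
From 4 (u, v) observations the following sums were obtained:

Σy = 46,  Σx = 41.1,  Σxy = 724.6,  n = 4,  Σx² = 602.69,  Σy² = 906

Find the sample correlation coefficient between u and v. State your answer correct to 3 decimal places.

0.966

Sxx = Σx² − (Σx)²/n = 602.69 − 422.3025 = 180.3875
Sxy = Σxy − (Σx)(Σy)/n = 724.6 − 472.65 = 251.95
Syy = Σy² − (Σy)²/n = 906 − 529 = 377
r = Sxy/√(Sxx·Syy) = 251.95/√(68006.0875) = 251.95/260.779768 = 0.966141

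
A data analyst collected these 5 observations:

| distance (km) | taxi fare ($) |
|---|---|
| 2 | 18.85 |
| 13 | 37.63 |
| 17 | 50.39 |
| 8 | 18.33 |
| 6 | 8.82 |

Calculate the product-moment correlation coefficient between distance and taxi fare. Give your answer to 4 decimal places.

0.8832

n = 5, Σx = 46, Σy = 134.02, Σxy = 1583.08, Σx² = 562, Σy² = 4724.2728
Sxx = Σx² − (Σx)²/n = 562 − 423.2 = 138.8
Sxy = Σxy − (Σx)(Σy)/n = 1583.08 − 1232.984 = 350.096
Syy = Σy² − (Σy)²/n = 4724.2728 − 3592.27208 = 1132.00072
r = Sxy/√(Sxx·Syy) = 350.096/√(157121.699936) = 350.096/396.385797 = 0.883220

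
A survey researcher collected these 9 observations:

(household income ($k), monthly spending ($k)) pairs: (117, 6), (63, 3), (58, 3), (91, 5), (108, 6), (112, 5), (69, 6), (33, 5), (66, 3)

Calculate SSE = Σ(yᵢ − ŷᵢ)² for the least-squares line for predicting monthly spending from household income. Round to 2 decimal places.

10.17

n = 9, Σx = 717, Σy = 42, Σxy = 3505, Σx² = 63717, Σy² = 210
Sxx = Σx² − (Σx)²/n = 63717 − 57121 = 6596
Sxy = Σxy − (Σx)(Σy)/n = 3505 − 3346 = 159
Syy = Σy² − (Σy)²/n = 210 − 196 = 14
b = Sxy/Sxx = 159/6596 = 0.024106
SSE = Syy − b·Sxy = 14 − 0.024106·159 = 10.167223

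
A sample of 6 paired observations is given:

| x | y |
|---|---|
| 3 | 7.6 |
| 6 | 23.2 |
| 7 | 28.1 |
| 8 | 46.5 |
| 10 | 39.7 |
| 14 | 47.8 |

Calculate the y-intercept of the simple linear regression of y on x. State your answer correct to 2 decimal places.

3.16

n = 6, Σx = 48, Σy = 192.9, Σxy = 1796.9, Σx² = 454
Sxx = Σx² − (Σx)²/n = 454 − 384 = 70
Sxy = Σxy − (Σx)(Σy)/n = 1796.9 − 1543.2 = 253.7
b = Sxy/Sxx = 253.7/70 = 3.624286
a = ȳ − b·x̄ = 32.15 − 3.624286·8 = 3.155714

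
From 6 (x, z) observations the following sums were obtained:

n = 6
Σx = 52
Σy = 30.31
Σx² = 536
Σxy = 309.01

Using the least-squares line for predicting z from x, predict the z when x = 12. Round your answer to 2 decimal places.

Sxx = Σx² − (Σx)²/n = 536 − 450.666667 = 85.333333
Sxy = Σxy − (Σx)(Σy)/n = 309.01 − 262.686667 = 46.323333
b = Sxy/Sxx = 46.323333/85.333333 = 0.542852
a = ȳ − b·x̄ = 5.051667 − 0.542852·8.666667 = 0.346953
ŷ(12) = a + b·12 = 0.346953 + 0.542852·12 = 6.861172

6.86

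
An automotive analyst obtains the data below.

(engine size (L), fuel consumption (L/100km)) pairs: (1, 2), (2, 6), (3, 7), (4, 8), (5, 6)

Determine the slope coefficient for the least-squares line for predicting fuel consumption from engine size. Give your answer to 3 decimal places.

n = 5, Σx = 15, Σy = 29, Σxy = 97, Σx² = 55
Sxx = Σx² − (Σx)²/n = 55 − 45 = 10
Sxy = Σxy − (Σx)(Σy)/n = 97 − 87 = 10
b = Sxy/Sxx = 10/10 = 1

1.000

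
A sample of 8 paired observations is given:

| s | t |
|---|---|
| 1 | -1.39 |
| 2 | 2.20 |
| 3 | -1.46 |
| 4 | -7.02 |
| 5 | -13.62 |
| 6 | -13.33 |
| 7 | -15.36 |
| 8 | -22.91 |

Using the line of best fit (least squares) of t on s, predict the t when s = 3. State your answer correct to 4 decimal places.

-4.0996

n = 8, Σx = 36, Σy = -72.89, Σxy = -468.33, Σx² = 204
Sxx = Σx² − (Σx)²/n = 204 − 162 = 42
Sxy = Σxy − (Σx)(Σy)/n = -468.33 − (-328.005) = -140.325
b = Sxy/Sxx = -140.325/42 = -3.341071
a = ȳ − b·x̄ = -9.11125 − (-3.341071)·4.5 = 5.923571
ŷ(3) = a + b·3 = 5.923571 + (-3.341071)·3 = -4.099643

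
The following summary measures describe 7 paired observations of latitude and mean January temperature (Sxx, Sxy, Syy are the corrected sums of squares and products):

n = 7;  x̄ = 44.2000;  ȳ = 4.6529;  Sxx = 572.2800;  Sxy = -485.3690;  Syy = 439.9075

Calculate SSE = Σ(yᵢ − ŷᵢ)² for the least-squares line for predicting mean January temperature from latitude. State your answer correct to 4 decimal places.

b = Sxy/Sxx = -485.369/572.28 = -0.848132
SSE = Syy − b·Sxy = 439.9075 − (-0.848132)·(-485.369) = 28.250503

28.2505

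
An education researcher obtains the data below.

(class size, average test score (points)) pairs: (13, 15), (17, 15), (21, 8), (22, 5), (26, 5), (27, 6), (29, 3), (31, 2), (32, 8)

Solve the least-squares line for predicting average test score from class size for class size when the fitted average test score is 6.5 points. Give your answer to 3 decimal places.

25.814

n = 9, Σx = 218, Σy = 67, Σxy = 1425, Σx² = 5614
Sxx = Σx² − (Σx)²/n = 5614 − 5280.444444 = 333.555556
Sxy = Σxy − (Σx)(Σy)/n = 1425 − 1622.888889 = -197.888889
b = Sxy/Sxx = -197.888889/333.555556 = -0.593271
a = ȳ − b·x̄ = 7.444444 − (-0.593271)·24.222222 = 21.814790
Set a + b·x = 6.5: x = (6.5 − 21.814790) / (-0.593271) = 25.814149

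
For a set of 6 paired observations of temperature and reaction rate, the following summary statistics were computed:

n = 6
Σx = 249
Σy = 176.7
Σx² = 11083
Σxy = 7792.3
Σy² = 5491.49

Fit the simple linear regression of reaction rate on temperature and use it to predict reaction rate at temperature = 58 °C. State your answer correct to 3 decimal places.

Sxx = Σx² − (Σx)²/n = 11083 − 10333.5 = 749.5
Sxy = Σxy − (Σx)(Σy)/n = 7792.3 − 7333.05 = 459.25
b = Sxy/Sxx = 459.25/749.5 = 0.612742
a = ȳ − b·x̄ = 29.45 − 0.612742·41.5 = 4.021214
ŷ(58) = a + b·58 = 4.021214 + 0.612742·58 = 39.560240

39.560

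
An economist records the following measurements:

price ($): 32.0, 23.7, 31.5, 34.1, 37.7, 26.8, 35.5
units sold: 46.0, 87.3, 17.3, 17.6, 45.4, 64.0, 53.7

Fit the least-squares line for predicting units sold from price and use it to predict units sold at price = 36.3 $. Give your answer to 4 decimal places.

32.5668

n = 7, Σx = 221.3, Σy = 331.3, Σxy = 10019.25, Σx² = 7140.53
Sxx = Σx² − (Σx)²/n = 7140.53 − 6996.241429 = 144.288571
Sxy = Σxy − (Σx)(Σy)/n = 10019.25 − 10473.812857 = -454.562857
b = Sxy/Sxx = -454.562857/144.288571 = -3.150373
a = ȳ − b·x̄ = 47.328571 − (-3.150373)·31.614286 = 146.925372
ŷ(36.3) = a + b·36.3 = 146.925372 + (-3.150373)·36.3 = 32.566822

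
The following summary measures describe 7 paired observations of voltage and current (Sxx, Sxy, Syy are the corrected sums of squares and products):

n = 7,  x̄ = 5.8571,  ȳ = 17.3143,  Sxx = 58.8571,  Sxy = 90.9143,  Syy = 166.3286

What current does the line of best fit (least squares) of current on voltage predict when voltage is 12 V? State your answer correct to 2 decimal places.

b = Sxy/Sxx = 90.9143/58.8571 = 1.544662
a = ȳ − b·x̄ = 17.3143 − 1.544662·5.8571 = 8.267063
ŷ(12) = a + b·12 = 8.267063 + 1.544662·12 = 26.803002

26.80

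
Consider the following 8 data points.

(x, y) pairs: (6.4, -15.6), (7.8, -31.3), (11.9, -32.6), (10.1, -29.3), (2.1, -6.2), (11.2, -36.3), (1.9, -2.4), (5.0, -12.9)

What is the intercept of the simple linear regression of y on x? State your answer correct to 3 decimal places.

1.863

n = 8, Σx = 56.4, Σy = -166.6, Σxy = -1516.49, Σx² = 503.88
Sxx = Σx² − (Σx)²/n = 503.88 − 397.62 = 106.26
Sxy = Σxy − (Σx)(Σy)/n = -1516.49 − (-1174.53) = -341.96
b = Sxy/Sxx = -341.96/106.26 = -3.218144
a = ȳ − b·x̄ = -20.825 − (-3.218144)·7.05 = 1.862916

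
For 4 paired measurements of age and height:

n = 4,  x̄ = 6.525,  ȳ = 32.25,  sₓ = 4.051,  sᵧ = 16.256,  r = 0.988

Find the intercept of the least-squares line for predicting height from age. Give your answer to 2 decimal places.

6.38

b = r · sᵧ/sₓ = 0.988 · 16.256/4.051 = 3.964682
a = ȳ − b·x̄ = 32.25 − 3.964682·6.525 = 6.380448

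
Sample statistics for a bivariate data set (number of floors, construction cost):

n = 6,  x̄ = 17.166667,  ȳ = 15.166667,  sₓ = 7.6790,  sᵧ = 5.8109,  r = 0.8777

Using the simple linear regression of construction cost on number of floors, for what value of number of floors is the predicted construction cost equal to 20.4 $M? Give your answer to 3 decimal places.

b = r · sᵧ/sₓ = 0.8777 · 5.8109/7.679 = 0.664179
a = ȳ − b·x̄ = 15.166667 − 0.664179·17.166667 = 3.764935
Set a + b·x = 20.4: x = (20.4 − 3.764935) / 0.664179 = 25.046074

25.046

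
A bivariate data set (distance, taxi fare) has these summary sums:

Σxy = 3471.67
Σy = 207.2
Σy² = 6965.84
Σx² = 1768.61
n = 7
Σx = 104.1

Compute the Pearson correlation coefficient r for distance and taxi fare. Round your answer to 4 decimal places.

Sxx = Σx² − (Σx)²/n = 1768.61 − 1548.115714 = 220.494286
Sxy = Σxy − (Σx)(Σy)/n = 3471.67 − 3081.36 = 390.31
Syy = Σy² − (Σy)²/n = 6965.84 − 6133.12 = 832.72
r = Sxy/√(Sxx·Syy) = 390.31/√(183610.0016) = 390.31/428.497376 = 0.910881

0.9109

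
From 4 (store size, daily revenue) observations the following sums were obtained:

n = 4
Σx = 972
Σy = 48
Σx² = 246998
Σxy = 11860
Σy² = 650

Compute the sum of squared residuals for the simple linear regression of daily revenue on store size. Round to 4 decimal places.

Sxx = Σx² − (Σx)²/n = 246998 − 236196 = 10802
Sxy = Σxy − (Σx)(Σy)/n = 11860 − 11664 = 196
Syy = Σy² − (Σy)²/n = 650 − 576 = 74
b = Sxy/Sxx = 196/10802 = 0.018145
SSE = Syy − b·Sxy = 74 − 0.018145·196 = 70.443622

70.4436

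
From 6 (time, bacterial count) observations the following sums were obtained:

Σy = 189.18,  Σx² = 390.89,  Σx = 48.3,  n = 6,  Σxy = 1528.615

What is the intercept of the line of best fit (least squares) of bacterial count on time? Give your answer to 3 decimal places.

9.355

Sxx = Σx² − (Σx)²/n = 390.89 − 388.815 = 2.075
Sxy = Σxy − (Σx)(Σy)/n = 1528.615 − 1522.899 = 5.716
b = Sxy/Sxx = 5.716/2.075 = 2.754699
a = ȳ − b·x̄ = 31.53 − 2.754699·8.05 = 9.354675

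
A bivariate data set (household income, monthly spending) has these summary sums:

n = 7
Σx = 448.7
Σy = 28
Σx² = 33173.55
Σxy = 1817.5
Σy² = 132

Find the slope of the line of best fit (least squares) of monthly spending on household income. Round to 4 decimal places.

0.0051

Sxx = Σx² − (Σx)²/n = 33173.55 − 28761.67 = 4411.88
Sxy = Σxy − (Σx)(Σy)/n = 1817.5 − 1794.8 = 22.7
b = Sxy/Sxx = 22.7/4411.88 = 0.005145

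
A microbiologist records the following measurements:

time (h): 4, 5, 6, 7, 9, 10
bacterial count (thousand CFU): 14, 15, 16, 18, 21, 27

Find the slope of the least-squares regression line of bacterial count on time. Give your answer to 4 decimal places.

n = 6, Σx = 41, Σy = 111, Σxy = 812, Σx² = 307
Sxx = Σx² − (Σx)²/n = 307 − 280.166667 = 26.833333
Sxy = Σxy − (Σx)(Σy)/n = 812 − 758.5 = 53.5
b = Sxy/Sxx = 53.5/26.833333 = 1.993789

1.9938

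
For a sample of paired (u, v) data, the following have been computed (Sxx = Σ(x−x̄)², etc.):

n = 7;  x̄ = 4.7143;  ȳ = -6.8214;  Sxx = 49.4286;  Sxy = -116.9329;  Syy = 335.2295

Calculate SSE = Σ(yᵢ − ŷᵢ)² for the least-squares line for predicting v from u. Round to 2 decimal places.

b = Sxy/Sxx = -116.9329/49.4286 = -2.365693
SSE = Syy − b·Sxy = 335.2295 − (-2.365693)·(-116.9329) = 58.602140

58.60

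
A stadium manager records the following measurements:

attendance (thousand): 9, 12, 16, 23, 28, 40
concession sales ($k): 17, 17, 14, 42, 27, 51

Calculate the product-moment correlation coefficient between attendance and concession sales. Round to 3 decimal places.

0.864

n = 6, Σx = 128, Σy = 168, Σxy = 4343, Σx² = 3394, Σy² = 5868
Sxx = Σx² − (Σx)²/n = 3394 − 2730.666667 = 663.333333
Sxy = Σxy − (Σx)(Σy)/n = 4343 − 3584 = 759
Syy = Σy² − (Σy)²/n = 5868 − 4704 = 1164
r = Sxy/√(Sxx·Syy) = 759/√(772120) = 759/878.703591 = 0.863773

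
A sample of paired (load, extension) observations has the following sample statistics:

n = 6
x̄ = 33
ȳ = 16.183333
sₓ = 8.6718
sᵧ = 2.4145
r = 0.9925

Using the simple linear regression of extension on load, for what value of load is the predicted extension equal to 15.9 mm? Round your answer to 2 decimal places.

31.97

b = r · sᵧ/sₓ = 0.9925 · 2.4145/8.6718 = 0.276343
a = ȳ − b·x̄ = 16.183333 − 0.276343·33 = 7.064014
Set a + b·x = 15.9: x = (15.9 − 7.064014) / 0.276343 = 31.974705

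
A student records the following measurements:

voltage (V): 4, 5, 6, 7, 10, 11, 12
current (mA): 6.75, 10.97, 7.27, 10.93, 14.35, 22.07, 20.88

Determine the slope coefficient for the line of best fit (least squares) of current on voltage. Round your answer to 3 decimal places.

1.807

n = 7, Σx = 55, Σy = 93.22, Σxy = 838.81, Σx² = 491
Sxx = Σx² − (Σx)²/n = 491 − 432.142857 = 58.857143
Sxy = Σxy − (Σx)(Σy)/n = 838.81 − 732.442857 = 106.367143
b = Sxy/Sxx = 106.367143/58.857143 = 1.807209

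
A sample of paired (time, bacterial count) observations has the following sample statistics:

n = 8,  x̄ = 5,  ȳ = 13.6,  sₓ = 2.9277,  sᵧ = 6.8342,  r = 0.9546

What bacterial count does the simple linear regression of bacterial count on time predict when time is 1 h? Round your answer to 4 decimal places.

4.6866

b = r · sᵧ/sₓ = 0.9546 · 6.8342/2.9277 = 2.228346
a = ȳ − b·x̄ = 13.6 − 2.228346·5 = 2.458272
ŷ(1) = a + b·1 = 2.458272 + 2.228346·1 = 4.686618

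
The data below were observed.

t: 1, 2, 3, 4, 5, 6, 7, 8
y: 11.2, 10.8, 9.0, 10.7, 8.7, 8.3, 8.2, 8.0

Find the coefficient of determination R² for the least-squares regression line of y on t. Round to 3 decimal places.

0.765

n = 8, Σx = 36, Σy = 74.9, Σxy = 317.3, Σx² = 204, Σy² = 713.39
Sxx = Σx² − (Σx)²/n = 204 − 162 = 42
Sxy = Σxy − (Σx)(Σy)/n = 317.3 − 337.05 = -19.75
Syy = Σy² − (Σy)²/n = 713.39 − 701.25125 = 12.13875
R² = Sxy²/(Sxx·Syy) = (-19.75)²/(42·12.13875) = 0.765087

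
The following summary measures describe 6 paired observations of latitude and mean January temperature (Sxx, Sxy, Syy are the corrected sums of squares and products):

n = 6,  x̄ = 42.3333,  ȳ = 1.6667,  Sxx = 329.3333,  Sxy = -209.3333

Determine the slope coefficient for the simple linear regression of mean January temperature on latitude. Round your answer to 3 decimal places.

-0.636

b = Sxy/Sxx = -209.3333/329.3333 = -0.635627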